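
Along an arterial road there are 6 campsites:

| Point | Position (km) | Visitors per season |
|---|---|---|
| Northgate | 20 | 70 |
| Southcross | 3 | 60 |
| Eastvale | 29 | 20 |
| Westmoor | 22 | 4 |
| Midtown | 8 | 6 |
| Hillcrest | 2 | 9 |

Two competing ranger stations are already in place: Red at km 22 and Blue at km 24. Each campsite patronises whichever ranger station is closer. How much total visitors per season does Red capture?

149

The indifferent point is the midpoint (22+24)/2 = 23; campsites left of it (closer to Red at 22) go to Red, those right go to Blue.
  Hillcrest at 2 (w=9) → Red
  Southcross at 3 (w=60) → Red
  Midtown at 8 (w=6) → Red
  Northgate at 20 (w=70) → Red
  Westmoor at 22 (w=4) → Red
  Eastvale at 29 (w=20) → Blue
Red captures 149; Blue captures 20.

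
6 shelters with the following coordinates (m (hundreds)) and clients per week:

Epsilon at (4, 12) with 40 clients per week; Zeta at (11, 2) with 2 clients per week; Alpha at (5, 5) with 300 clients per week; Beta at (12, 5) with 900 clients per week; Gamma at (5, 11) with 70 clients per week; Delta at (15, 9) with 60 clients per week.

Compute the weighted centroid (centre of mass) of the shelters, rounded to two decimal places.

(10.01, 5.68)

The minimiser of Σwᵢ‖p−pᵢ‖² is the weighted centroid p* = (Σwᵢpᵢ)/(Σwᵢ).
Σwᵢ = 1372.
Σwᵢxᵢ = 40·4 + 2·11 + 300·5 + 900·12 + 70·5 + 60·15 = 13732.
Σwᵢyᵢ = 40·12 + 2·2 + 300·5 + 900·5 + 70·11 + 60·9 = 7794.
x* = 13732/1372 = 10.01, y* = 7794/1372 = 5.68.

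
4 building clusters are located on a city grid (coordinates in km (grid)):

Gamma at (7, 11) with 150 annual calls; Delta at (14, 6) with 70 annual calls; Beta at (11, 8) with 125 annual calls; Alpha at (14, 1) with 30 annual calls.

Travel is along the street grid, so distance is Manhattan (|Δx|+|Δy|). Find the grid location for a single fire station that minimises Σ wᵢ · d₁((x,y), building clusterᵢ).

Manhattan distance separates: Σwᵢ(|x−xᵢ|+|y−yᵢ|) = Σwᵢ|x−xᵢ| + Σwᵢ|y−yᵢ|, so x and y are optimised independently as 1-D weighted medians.
Total weight W = 375; half = 187.5.
x-coordinate, sorted with cumulative weight:
  x=7 (Gamma, w=150) cum 150
  x=11 (Beta, w=125) cum 275  ← median
  x=14 (Delta, w=70) cum 345
  x=14 (Alpha, w=30) cum 375
⇒ x* = 11
y-coordinate, sorted with cumulative weight:
  y=1 (Alpha, w=30) cum 30
  y=6 (Delta, w=70) cum 100
  y=8 (Beta, w=125) cum 225  ← median
  y=11 (Gamma, w=150) cum 375
⇒ y* = 8

(11, 8)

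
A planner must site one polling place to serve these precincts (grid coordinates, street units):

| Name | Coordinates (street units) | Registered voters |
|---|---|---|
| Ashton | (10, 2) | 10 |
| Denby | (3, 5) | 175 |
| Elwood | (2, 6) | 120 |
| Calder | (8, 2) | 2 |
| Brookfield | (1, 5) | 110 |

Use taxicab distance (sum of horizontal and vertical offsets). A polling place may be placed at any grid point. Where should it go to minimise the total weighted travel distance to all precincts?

Manhattan distance separates: Σwᵢ(|x−xᵢ|+|y−yᵢ|) = Σwᵢ|x−xᵢ| + Σwᵢ|y−yᵢ|, so x and y are optimised independently as 1-D weighted medians.
Total weight W = 417; half = 208.5.
x-coordinate, sorted with cumulative weight:
  x=1 (Brookfield, w=110) cum 110
  x=2 (Elwood, w=120) cum 230  ← median
  x=3 (Denby, w=175) cum 405
  x=8 (Calder, w=2) cum 407
  x=10 (Ashton, w=10) cum 417
⇒ x* = 2
y-coordinate, sorted with cumulative weight:
  y=2 (Ashton, w=10) cum 10
  y=2 (Calder, w=2) cum 12
  y=5 (Denby, w=175) cum 187
  y=5 (Brookfield, w=110) cum 297  ← median
  y=6 (Elwood, w=120) cum 417
⇒ y* = 5

(2, 5)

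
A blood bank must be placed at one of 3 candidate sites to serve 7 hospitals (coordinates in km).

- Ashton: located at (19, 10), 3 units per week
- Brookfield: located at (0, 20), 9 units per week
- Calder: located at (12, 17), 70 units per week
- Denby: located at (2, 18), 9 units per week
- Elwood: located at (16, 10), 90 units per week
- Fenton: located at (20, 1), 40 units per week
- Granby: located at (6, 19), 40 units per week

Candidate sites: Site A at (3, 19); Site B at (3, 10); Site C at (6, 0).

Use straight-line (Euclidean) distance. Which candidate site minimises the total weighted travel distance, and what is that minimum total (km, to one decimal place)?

Total weighted distance at each candidate:
  Site A (3, 19): total = 3275.0
  Site B (3, 10): total = 3331.5
  Site C (6, 0): total = 4259.2
Minimum is at Site A with total 3275.0 km.

Site A, total 3275.0 km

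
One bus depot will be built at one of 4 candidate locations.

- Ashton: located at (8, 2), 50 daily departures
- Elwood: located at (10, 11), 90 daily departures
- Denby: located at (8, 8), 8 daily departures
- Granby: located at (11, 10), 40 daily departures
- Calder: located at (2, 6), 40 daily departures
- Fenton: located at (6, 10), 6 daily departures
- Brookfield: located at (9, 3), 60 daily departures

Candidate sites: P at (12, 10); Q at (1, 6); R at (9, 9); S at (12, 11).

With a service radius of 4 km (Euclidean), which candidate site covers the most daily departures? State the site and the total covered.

Coverage radius r = 4 km; a point is covered iff (Δx)²+(Δy)² ≤ 4² = 16.
  P (12, 10): covers {Elwood, Granby} → 130
  Q (1, 6): covers {Calder} → 40
  R (9, 9): covers {Elwood, Denby, Granby, Fenton} → 144
  S (12, 11): covers {Elwood, Granby} → 130
Maximum coverage at R: 144 daily departures.

R, covering 144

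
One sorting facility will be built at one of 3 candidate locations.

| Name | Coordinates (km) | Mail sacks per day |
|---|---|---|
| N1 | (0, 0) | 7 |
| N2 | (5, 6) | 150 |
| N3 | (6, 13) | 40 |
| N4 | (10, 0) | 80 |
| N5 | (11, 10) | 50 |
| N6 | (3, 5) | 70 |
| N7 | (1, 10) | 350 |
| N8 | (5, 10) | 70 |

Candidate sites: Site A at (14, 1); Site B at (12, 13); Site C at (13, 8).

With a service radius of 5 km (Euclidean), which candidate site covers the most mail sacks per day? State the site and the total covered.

Coverage radius r = 5 km; a point is covered iff (Δx)²+(Δy)² ≤ 5² = 25.
  Site A (14, 1): covers {N4} → 80
  Site B (12, 13): covers {N5} → 50
  Site C (13, 8): covers {N5} → 50
Maximum coverage at Site A: 80 mail sacks per day.

Site A, covering 80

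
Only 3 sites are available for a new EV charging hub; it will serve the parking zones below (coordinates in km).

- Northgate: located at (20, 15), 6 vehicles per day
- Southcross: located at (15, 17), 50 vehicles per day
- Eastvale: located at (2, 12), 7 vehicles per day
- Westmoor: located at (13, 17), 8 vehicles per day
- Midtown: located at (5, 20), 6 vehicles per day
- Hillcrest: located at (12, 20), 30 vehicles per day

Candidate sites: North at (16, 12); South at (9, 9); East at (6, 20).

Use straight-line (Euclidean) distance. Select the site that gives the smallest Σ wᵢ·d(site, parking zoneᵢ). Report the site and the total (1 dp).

North, total 779.5 km

Total weighted distance at each candidate:
  North (16, 12): total = 779.5
  South (9, 9): total = 1112.3
  East (6, 20): total = 873.1
Minimum is at North with total 779.5 km.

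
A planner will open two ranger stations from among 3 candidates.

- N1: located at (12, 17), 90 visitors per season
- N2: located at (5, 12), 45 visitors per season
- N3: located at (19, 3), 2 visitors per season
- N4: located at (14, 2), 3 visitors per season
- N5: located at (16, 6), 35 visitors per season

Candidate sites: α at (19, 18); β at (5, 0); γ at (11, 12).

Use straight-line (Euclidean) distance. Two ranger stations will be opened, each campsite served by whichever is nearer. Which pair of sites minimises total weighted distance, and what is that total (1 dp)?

Evaluate every pair (each demand assigned to the nearer of the two):
  {β, γ}: total = 1054.0
  {α, γ}: total = 1057.7
  {α, β}: total = 1665.6
Best pair: {β, γ} with total 1054.0.

{β, γ}, total 1054.0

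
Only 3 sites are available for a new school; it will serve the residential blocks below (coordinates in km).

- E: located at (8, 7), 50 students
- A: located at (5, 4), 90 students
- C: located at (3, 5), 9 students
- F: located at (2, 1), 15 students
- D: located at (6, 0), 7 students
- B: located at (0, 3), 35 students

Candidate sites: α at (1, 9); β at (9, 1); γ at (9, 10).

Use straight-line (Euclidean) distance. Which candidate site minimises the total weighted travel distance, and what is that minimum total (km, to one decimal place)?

Total weighted distance at each candidate:
  α (1, 9): total = 1386.4
  β (9, 1): total = 1268.9
  γ (9, 10): total = 1520.6
Minimum is at β with total 1268.9 km.

β, total 1268.9 km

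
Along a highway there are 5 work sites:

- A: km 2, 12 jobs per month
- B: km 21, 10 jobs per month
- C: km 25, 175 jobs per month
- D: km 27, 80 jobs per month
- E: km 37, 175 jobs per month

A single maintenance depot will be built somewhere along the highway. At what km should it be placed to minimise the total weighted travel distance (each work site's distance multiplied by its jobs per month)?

For a sum of weighted absolute distances on a line, the optimum is the weighted median (not the mean). Total weight W = 452; half-weight = 226.
Sort by position and accumulate weight:
  km 2 (A, w=12) → cum 12
  km 21 (B, w=10) → cum 22
  km 25 (C, w=175) → cum 197
  km 27 (D, w=80) → cum 277  ≥ 226 → median here
  km 37 (E, w=175) → cum 452
Optimal location: km 27.

x = 27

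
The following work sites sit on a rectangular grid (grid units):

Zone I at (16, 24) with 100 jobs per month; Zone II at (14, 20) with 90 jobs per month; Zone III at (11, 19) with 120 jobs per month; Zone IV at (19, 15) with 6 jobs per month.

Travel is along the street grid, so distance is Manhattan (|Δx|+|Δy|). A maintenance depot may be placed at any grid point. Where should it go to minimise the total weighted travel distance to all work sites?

(14, 20)

Manhattan distance separates: Σwᵢ(|x−xᵢ|+|y−yᵢ|) = Σwᵢ|x−xᵢ| + Σwᵢ|y−yᵢ|, so x and y are optimised independently as 1-D weighted medians.
Total weight W = 316; half = 158.
x-coordinate, sorted with cumulative weight:
  x=11 (Zone III, w=120) cum 120
  x=14 (Zone II, w=90) cum 210  ← median
  x=16 (Zone I, w=100) cum 310
  x=19 (Zone IV, w=6) cum 316
⇒ x* = 14
y-coordinate, sorted with cumulative weight:
  y=15 (Zone IV, w=6) cum 6
  y=19 (Zone III, w=120) cum 126
  y=20 (Zone II, w=90) cum 216  ← median
  y=24 (Zone I, w=100) cum 316
⇒ y* = 20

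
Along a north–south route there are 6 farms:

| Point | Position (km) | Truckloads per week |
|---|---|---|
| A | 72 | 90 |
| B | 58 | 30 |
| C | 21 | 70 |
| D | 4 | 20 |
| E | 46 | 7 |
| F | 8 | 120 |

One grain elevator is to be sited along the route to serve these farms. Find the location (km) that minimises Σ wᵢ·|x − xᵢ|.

For a sum of weighted absolute distances on a line, the optimum is the weighted median (not the mean). Total weight W = 337; half-weight = 168.5.
Sort by position and accumulate weight:
  km 4 (D, w=20) → cum 20
  km 8 (F, w=120) → cum 140
  km 21 (C, w=70) → cum 210  ≥ 168.5 → median here
  km 46 (E, w=7) → cum 217
  km 58 (B, w=30) → cum 247
  km 72 (A, w=90) → cum 337
Optimal location: km 21.

x = 21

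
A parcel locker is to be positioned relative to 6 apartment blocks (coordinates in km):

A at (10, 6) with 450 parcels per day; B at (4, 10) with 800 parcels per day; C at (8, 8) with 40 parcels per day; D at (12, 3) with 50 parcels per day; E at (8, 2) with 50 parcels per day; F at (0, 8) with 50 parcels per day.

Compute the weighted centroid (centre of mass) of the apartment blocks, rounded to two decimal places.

(6.26, 8.10)

The minimiser of Σwᵢ‖p−pᵢ‖² is the weighted centroid p* = (Σwᵢpᵢ)/(Σwᵢ).
Σwᵢ = 1440.
Σwᵢxᵢ = 450·10 + 800·4 + 40·8 + 50·12 + 50·8 + 50·0 = 9020.
Σwᵢyᵢ = 450·6 + 800·10 + 40·8 + 50·3 + 50·2 + 50·8 = 11670.
x* = 9020/1440 = 6.26, y* = 11670/1440 = 8.10.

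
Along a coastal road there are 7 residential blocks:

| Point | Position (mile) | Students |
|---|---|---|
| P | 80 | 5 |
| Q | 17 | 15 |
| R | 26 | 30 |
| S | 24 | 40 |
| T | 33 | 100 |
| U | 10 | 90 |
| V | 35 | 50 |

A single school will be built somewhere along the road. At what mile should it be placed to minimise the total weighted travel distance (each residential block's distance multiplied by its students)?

x = 26

For a sum of weighted absolute distances on a line, the optimum is the weighted median (not the mean). Total weight W = 330; half-weight = 165.
Sort by position and accumulate weight:
  mile 10 (U, w=90) → cum 90
  mile 17 (Q, w=15) → cum 105
  mile 24 (S, w=40) → cum 145
  mile 26 (R, w=30) → cum 175  ≥ 165 → median here
  mile 33 (T, w=100) → cum 275
  mile 35 (V, w=50) → cum 325
  mile 80 (P, w=5) → cum 330
Optimal location: mile 26.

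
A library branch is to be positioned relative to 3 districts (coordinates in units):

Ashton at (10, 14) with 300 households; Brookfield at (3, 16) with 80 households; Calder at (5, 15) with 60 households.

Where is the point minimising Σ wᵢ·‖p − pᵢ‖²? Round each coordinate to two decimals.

The minimiser of Σwᵢ‖p−pᵢ‖² is the weighted centroid p* = (Σwᵢpᵢ)/(Σwᵢ).
Σwᵢ = 440.
Σwᵢxᵢ = 300·10 + 80·3 + 60·5 = 3540.
Σwᵢyᵢ = 300·14 + 80·16 + 60·15 = 6380.
x* = 3540/440 = 8.05, y* = 6380/440 = 14.50.

(8.05, 14.50)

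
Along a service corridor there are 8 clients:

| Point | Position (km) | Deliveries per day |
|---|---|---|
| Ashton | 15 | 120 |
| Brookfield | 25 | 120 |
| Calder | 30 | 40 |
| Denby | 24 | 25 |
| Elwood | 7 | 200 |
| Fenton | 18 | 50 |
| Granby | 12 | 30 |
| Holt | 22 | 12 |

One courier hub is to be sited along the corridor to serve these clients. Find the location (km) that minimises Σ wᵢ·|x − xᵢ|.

For a sum of weighted absolute distances on a line, the optimum is the weighted median (not the mean). Total weight W = 597; half-weight = 298.5.
Sort by position and accumulate weight:
  km 7 (Elwood, w=200) → cum 200
  km 12 (Granby, w=30) → cum 230
  km 15 (Ashton, w=120) → cum 350  ≥ 298.5 → median here
  km 18 (Fenton, w=50) → cum 400
  km 22 (Holt, w=12) → cum 412
  km 24 (Denby, w=25) → cum 437
  km 25 (Brookfield, w=120) → cum 557
  km 30 (Calder, w=40) → cum 597
Optimal location: km 15.

x = 15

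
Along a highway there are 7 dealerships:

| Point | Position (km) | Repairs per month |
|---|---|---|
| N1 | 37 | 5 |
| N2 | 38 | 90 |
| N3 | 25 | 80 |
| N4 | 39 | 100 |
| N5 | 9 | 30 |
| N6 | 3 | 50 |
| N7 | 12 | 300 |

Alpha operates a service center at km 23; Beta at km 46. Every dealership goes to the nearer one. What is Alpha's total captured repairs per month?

The indifferent point is the midpoint (23+46)/2 = 34.5; dealerships left of it (closer to Alpha at 23) go to Alpha, those right go to Beta.
  N6 at 3 (w=50) → Alpha
  N5 at 9 (w=30) → Alpha
  N7 at 12 (w=300) → Alpha
  N3 at 25 (w=80) → Alpha
  N1 at 37 (w=5) → Beta
  N2 at 38 (w=90) → Beta
  N4 at 39 (w=100) → Beta
Alpha captures 460; Beta captures 195.

460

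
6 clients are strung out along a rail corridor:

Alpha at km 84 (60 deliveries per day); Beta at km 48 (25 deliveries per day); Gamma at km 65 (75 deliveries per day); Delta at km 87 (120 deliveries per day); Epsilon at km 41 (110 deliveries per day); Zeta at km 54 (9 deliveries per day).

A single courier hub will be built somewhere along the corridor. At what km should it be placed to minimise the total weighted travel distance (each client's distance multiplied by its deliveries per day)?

For a sum of weighted absolute distances on a line, the optimum is the weighted median (not the mean). Total weight W = 399; half-weight = 199.5.
Sort by position and accumulate weight:
  km 41 (Epsilon, w=110) → cum 110
  km 48 (Beta, w=25) → cum 135
  km 54 (Zeta, w=9) → cum 144
  km 65 (Gamma, w=75) → cum 219  ≥ 199.5 → median here
  km 84 (Alpha, w=60) → cum 279
  km 87 (Delta, w=120) → cum 399
Optimal location: km 65.

x = 65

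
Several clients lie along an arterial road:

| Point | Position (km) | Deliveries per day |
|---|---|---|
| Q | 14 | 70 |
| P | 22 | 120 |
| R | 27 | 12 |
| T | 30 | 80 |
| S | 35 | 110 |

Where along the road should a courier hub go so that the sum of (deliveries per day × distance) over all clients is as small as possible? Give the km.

x = 27

For a sum of weighted absolute distances on a line, the optimum is the weighted median (not the mean). Total weight W = 392; half-weight = 196.
Sort by position and accumulate weight:
  km 14 (Q, w=70) → cum 70
  km 22 (P, w=120) → cum 190
  km 27 (R, w=12) → cum 202  ≥ 196 → median here
  km 30 (T, w=80) → cum 282
  km 35 (S, w=110) → cum 392
Optimal location: km 27.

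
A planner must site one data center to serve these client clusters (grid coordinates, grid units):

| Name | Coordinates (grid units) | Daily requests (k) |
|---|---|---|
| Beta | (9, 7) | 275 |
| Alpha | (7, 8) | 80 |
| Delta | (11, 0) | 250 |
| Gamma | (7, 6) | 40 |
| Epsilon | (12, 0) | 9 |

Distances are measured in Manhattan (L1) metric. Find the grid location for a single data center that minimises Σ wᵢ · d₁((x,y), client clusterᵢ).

(9, 7)

Manhattan distance separates: Σwᵢ(|x−xᵢ|+|y−yᵢ|) = Σwᵢ|x−xᵢ| + Σwᵢ|y−yᵢ|, so x and y are optimised independently as 1-D weighted medians.
Total weight W = 654; half = 327.
x-coordinate, sorted with cumulative weight:
  x=7 (Alpha, w=80) cum 80
  x=7 (Gamma, w=40) cum 120
  x=9 (Beta, w=275) cum 395  ← median
  x=11 (Delta, w=250) cum 645
  x=12 (Epsilon, w=9) cum 654
⇒ x* = 9
y-coordinate, sorted with cumulative weight:
  y=0 (Delta, w=250) cum 250
  y=0 (Epsilon, w=9) cum 259
  y=6 (Gamma, w=40) cum 299
  y=7 (Beta, w=275) cum 574  ← median
  y=8 (Alpha, w=80) cum 654
⇒ y* = 7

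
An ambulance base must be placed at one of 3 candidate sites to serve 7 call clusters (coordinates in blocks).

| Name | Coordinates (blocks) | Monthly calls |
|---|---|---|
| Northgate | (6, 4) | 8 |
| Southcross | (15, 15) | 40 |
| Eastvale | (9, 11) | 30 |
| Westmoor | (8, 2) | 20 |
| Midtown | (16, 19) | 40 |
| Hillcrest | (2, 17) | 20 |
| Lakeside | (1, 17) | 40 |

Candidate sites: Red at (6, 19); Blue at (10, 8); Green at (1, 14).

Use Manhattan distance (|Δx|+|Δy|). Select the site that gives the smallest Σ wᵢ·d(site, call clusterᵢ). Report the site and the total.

Total weighted distance at each candidate:
  Red (6, 19): total = 2150
  Blue (10, 8): total = 2564
  Green (1, 14): total = 2430
Minimum is at Red with total 2150 blocks.

Red, total 2150 blocks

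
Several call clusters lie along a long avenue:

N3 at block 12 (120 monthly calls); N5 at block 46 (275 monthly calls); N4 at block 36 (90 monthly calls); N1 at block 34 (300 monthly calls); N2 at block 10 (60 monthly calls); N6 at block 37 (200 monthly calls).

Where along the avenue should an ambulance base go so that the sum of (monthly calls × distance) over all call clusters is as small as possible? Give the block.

For a sum of weighted absolute distances on a line, the optimum is the weighted median (not the mean). Total weight W = 1045; half-weight = 522.5.
Sort by position and accumulate weight:
  block 10 (N2, w=60) → cum 60
  block 12 (N3, w=120) → cum 180
  block 34 (N1, w=300) → cum 480
  block 36 (N4, w=90) → cum 570  ≥ 522.5 → median here
  block 37 (N6, w=200) → cum 770
  block 46 (N5, w=275) → cum 1045
Optimal location: block 36.

x = 36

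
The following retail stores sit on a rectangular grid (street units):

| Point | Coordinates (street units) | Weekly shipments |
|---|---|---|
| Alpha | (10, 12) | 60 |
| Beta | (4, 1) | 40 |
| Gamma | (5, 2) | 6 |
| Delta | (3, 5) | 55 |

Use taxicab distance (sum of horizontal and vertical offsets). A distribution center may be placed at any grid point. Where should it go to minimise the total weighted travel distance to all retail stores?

(4, 5)

Manhattan distance separates: Σwᵢ(|x−xᵢ|+|y−yᵢ|) = Σwᵢ|x−xᵢ| + Σwᵢ|y−yᵢ|, so x and y are optimised independently as 1-D weighted medians.
Total weight W = 161; half = 80.5.
x-coordinate, sorted with cumulative weight:
  x=3 (Delta, w=55) cum 55
  x=4 (Beta, w=40) cum 95  ← median
  x=5 (Gamma, w=6) cum 101
  x=10 (Alpha, w=60) cum 161
⇒ x* = 4
y-coordinate, sorted with cumulative weight:
  y=1 (Beta, w=40) cum 40
  y=2 (Gamma, w=6) cum 46
  y=5 (Delta, w=55) cum 101  ← median
  y=12 (Alpha, w=60) cum 161
⇒ y* = 5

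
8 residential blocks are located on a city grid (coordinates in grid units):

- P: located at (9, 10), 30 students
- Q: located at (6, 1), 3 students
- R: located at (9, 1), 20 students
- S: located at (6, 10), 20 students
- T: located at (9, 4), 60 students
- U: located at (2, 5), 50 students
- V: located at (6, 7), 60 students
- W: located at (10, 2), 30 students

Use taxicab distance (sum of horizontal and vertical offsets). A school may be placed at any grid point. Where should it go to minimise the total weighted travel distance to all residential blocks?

(9, 5)

Manhattan distance separates: Σwᵢ(|x−xᵢ|+|y−yᵢ|) = Σwᵢ|x−xᵢ| + Σwᵢ|y−yᵢ|, so x and y are optimised independently as 1-D weighted medians.
Total weight W = 273; half = 136.5.
x-coordinate, sorted with cumulative weight:
  x=2 (U, w=50) cum 50
  x=6 (Q, w=3) cum 53
  x=6 (S, w=20) cum 73
  x=6 (V, w=60) cum 133
  x=9 (P, w=30) cum 163  ← median
  x=9 (R, w=20) cum 183
  x=9 (T, w=60) cum 243
  x=10 (W, w=30) cum 273
⇒ x* = 9
y-coordinate, sorted with cumulative weight:
  y=1 (Q, w=3) cum 3
  y=1 (R, w=20) cum 23
  y=2 (W, w=30) cum 53
  y=4 (T, w=60) cum 113
  y=5 (U, w=50) cum 163  ← median
  y=7 (V, w=60) cum 223
  y=10 (P, w=30) cum 253
  y=10 (S, w=20) cum 273
⇒ y* = 5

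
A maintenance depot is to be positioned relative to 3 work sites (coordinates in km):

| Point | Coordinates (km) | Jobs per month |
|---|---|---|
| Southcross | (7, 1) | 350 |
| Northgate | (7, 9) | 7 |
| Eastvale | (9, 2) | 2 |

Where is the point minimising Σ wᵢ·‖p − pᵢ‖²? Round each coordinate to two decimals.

(7.01, 1.16)

The minimiser of Σwᵢ‖p−pᵢ‖² is the weighted centroid p* = (Σwᵢpᵢ)/(Σwᵢ).
Σwᵢ = 359.
Σwᵢxᵢ = 350·7 + 7·7 + 2·9 = 2517.
Σwᵢyᵢ = 350·1 + 7·9 + 2·2 = 417.
x* = 2517/359 = 7.01, y* = 417/359 = 1.16.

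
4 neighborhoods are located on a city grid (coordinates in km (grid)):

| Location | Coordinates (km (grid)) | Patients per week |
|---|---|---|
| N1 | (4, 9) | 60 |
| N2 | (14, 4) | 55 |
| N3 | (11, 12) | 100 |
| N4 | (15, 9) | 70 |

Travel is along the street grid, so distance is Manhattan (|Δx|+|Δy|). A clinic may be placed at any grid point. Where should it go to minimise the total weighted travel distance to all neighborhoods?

Manhattan distance separates: Σwᵢ(|x−xᵢ|+|y−yᵢ|) = Σwᵢ|x−xᵢ| + Σwᵢ|y−yᵢ|, so x and y are optimised independently as 1-D weighted medians.
Total weight W = 285; half = 142.5.
x-coordinate, sorted with cumulative weight:
  x=4 (N1, w=60) cum 60
  x=11 (N3, w=100) cum 160  ← median
  x=14 (N2, w=55) cum 215
  x=15 (N4, w=70) cum 285
⇒ x* = 11
y-coordinate, sorted with cumulative weight:
  y=4 (N2, w=55) cum 55
  y=9 (N1, w=60) cum 115
  y=9 (N4, w=70) cum 185  ← median
  y=12 (N3, w=100) cum 285
⇒ y* = 9

(11, 9)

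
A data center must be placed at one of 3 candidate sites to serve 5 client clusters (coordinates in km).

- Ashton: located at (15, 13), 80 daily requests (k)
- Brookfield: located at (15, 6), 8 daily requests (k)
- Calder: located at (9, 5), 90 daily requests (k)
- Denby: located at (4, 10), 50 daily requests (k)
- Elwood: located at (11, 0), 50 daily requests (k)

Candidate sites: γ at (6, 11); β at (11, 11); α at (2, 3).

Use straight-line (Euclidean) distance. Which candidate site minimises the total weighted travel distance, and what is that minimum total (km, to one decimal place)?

β, total 1881.8 km

Total weighted distance at each candidate:
  γ (6, 11): total = 2139.6
  β (11, 11): total = 1881.8
  α (2, 3): total = 2912.4
Minimum is at β with total 1881.8 km.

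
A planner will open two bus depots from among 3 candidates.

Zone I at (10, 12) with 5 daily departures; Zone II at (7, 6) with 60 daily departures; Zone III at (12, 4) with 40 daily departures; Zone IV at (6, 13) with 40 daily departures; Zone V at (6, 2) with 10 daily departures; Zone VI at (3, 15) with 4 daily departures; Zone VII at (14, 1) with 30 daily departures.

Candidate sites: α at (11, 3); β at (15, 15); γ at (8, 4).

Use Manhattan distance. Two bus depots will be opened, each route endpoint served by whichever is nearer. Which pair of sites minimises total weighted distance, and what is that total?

{α, γ}, total 1004

Evaluate every pair (each demand assigned to the nearer of the two):
  {α, γ}: total = 1004
  {β, γ}: total = 1178
  {α, β}: total = 1238
Best pair: {α, γ} with total 1004.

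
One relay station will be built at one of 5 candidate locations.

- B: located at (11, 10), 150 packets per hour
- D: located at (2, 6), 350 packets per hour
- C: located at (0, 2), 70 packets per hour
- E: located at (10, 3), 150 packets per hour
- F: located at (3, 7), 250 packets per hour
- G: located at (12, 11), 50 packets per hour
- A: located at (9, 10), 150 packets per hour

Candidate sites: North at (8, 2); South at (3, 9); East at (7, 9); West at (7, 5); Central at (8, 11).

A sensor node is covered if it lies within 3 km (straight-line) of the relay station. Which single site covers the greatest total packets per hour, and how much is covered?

South, covering 250

Coverage radius r = 3 km; a point is covered iff (Δx)²+(Δy)² ≤ 3² = 9.
  North (8, 2): covers {E} → 150
  South (3, 9): covers {F} → 250
  East (7, 9): covers {A} → 150
  West (7, 5): covers {none} → 0
  Central (8, 11): covers {A} → 150
Maximum coverage at South: 250 packets per hour.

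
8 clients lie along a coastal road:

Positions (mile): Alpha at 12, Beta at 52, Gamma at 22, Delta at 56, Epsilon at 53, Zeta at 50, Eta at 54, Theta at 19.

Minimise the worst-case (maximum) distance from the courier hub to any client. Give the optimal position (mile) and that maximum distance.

location 34, max distance 22

The 1-center on a line is the midpoint of the two extreme points: leftmost at 12, rightmost at 56.
Optimal location = (12 + 56)/2 = 34; maximum distance = (56 − 12)/2 = 22.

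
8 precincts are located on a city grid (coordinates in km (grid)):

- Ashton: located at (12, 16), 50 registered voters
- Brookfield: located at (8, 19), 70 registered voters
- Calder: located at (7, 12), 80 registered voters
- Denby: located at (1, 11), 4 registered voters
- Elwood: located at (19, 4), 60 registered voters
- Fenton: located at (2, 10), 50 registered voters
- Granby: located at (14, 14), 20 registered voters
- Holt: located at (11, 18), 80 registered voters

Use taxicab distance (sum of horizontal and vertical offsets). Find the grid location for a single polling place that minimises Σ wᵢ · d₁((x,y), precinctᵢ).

Manhattan distance separates: Σwᵢ(|x−xᵢ|+|y−yᵢ|) = Σwᵢ|x−xᵢ| + Σwᵢ|y−yᵢ|, so x and y are optimised independently as 1-D weighted medians.
Total weight W = 414; half = 207.
x-coordinate, sorted with cumulative weight:
  x=1 (Denby, w=4) cum 4
  x=2 (Fenton, w=50) cum 54
  x=7 (Calder, w=80) cum 134
  x=8 (Brookfield, w=70) cum 204
  x=11 (Holt, w=80) cum 284  ← median
  x=12 (Ashton, w=50) cum 334
  x=14 (Granby, w=20) cum 354
  x=19 (Elwood, w=60) cum 414
⇒ x* = 11
y-coordinate, sorted with cumulative weight:
  y=4 (Elwood, w=60) cum 60
  y=10 (Fenton, w=50) cum 110
  y=11 (Denby, w=4) cum 114
  y=12 (Calder, w=80) cum 194
  y=14 (Granby, w=20) cum 214  ← median
  y=16 (Ashton, w=50) cum 264
  y=18 (Holt, w=80) cum 344
  y=19 (Brookfield, w=70) cum 414
⇒ y* = 14

(11, 14)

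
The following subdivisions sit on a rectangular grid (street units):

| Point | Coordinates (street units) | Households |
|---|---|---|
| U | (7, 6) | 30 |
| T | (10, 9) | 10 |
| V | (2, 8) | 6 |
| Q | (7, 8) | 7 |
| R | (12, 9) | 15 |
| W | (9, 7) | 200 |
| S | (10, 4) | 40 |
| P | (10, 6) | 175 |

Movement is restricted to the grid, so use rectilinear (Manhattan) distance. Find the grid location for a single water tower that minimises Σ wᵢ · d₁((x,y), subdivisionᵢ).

(9, 6)

Manhattan distance separates: Σwᵢ(|x−xᵢ|+|y−yᵢ|) = Σwᵢ|x−xᵢ| + Σwᵢ|y−yᵢ|, so x and y are optimised independently as 1-D weighted medians.
Total weight W = 483; half = 241.5.
x-coordinate, sorted with cumulative weight:
  x=2 (V, w=6) cum 6
  x=7 (U, w=30) cum 36
  x=7 (Q, w=7) cum 43
  x=9 (W, w=200) cum 243  ← median
  x=10 (T, w=10) cum 253
  x=10 (S, w=40) cum 293
  x=10 (P, w=175) cum 468
  x=12 (R, w=15) cum 483
⇒ x* = 9
y-coordinate, sorted with cumulative weight:
  y=4 (S, w=40) cum 40
  y=6 (U, w=30) cum 70
  y=6 (P, w=175) cum 245  ← median
  y=7 (W, w=200) cum 445
  y=8 (V, w=6) cum 451
  y=8 (Q, w=7) cum 458
  y=9 (T, w=10) cum 468
  y=9 (R, w=15) cum 483
⇒ y* = 6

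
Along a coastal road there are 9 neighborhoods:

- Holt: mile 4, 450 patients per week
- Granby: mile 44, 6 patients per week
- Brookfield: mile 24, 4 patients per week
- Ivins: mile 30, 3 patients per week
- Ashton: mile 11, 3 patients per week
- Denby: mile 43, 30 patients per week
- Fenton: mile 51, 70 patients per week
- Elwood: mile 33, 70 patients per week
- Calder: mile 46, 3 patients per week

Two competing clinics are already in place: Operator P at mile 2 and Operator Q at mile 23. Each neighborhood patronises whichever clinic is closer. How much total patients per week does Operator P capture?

The indifferent point is the midpoint (2+23)/2 = 12.5; neighborhoods left of it (closer to Operator P at 2) go to Operator P, those right go to Operator Q.
  Holt at 4 (w=450) → Operator P
  Ashton at 11 (w=3) → Operator P
  Brookfield at 24 (w=4) → Operator Q
  Ivins at 30 (w=3) → Operator Q
  Elwood at 33 (w=70) → Operator Q
  Denby at 43 (w=30) → Operator Q
  Granby at 44 (w=6) → Operator Q
  Calder at 46 (w=3) → Operator Q
  Fenton at 51 (w=70) → Operator Q
Operator P captures 453; Operator Q captures 186.

453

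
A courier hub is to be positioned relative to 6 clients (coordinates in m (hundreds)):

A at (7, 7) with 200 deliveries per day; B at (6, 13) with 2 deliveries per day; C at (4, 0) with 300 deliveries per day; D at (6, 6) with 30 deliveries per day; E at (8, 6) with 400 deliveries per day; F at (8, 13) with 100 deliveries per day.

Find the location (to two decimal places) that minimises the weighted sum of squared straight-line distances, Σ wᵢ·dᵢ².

(6.58, 5.14)

The minimiser of Σwᵢ‖p−pᵢ‖² is the weighted centroid p* = (Σwᵢpᵢ)/(Σwᵢ).
Σwᵢ = 1032.
Σwᵢxᵢ = 200·7 + 2·6 + 300·4 + 30·6 + 400·8 + 100·8 = 6792.
Σwᵢyᵢ = 200·7 + 2·13 + 300·0 + 30·6 + 400·6 + 100·13 = 5306.
x* = 6792/1032 = 6.58, y* = 5306/1032 = 5.14.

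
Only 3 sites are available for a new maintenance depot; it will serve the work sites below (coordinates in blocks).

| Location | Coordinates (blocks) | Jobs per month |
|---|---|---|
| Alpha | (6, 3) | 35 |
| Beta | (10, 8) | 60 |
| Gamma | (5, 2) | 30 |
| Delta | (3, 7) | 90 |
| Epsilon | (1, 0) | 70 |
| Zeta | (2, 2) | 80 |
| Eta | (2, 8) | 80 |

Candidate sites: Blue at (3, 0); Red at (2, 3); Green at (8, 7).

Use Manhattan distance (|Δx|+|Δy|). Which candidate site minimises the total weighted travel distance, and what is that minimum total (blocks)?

Red, total 2250 blocks

Total weighted distance at each candidate:
  Blue (3, 0): total = 2960
  Red (2, 3): total = 2250
  Green (8, 7): total = 3500
Minimum is at Red with total 2250 blocks.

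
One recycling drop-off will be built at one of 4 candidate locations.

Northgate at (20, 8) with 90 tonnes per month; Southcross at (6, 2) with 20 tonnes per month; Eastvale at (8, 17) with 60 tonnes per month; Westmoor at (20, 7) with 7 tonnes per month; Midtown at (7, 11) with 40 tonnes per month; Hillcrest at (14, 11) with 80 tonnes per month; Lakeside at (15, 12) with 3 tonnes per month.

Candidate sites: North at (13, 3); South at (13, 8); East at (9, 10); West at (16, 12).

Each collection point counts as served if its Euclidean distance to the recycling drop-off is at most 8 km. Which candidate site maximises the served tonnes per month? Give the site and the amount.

Coverage radius r = 8 km; a point is covered iff (Δx)²+(Δy)² ≤ 8² = 64.
  North (13, 3): covers {Southcross} → 20
  South (13, 8): covers {Northgate, Westmoor, Midtown, Hillcrest, Lakeside} → 220
  East (9, 10): covers {Eastvale, Midtown, Hillcrest, Lakeside} → 183
  West (16, 12): covers {Northgate, Westmoor, Hillcrest, Lakeside} → 180
Maximum coverage at South: 220 tonnes per month.

South, covering 220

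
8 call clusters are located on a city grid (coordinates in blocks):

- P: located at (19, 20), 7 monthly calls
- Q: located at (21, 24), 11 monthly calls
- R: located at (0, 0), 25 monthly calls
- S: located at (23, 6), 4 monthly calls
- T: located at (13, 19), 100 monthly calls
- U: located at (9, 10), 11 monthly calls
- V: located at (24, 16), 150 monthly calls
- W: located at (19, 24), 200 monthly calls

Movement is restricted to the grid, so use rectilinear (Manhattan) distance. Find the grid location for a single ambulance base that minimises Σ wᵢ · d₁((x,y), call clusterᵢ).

Manhattan distance separates: Σwᵢ(|x−xᵢ|+|y−yᵢ|) = Σwᵢ|x−xᵢ| + Σwᵢ|y−yᵢ|, so x and y are optimised independently as 1-D weighted medians.
Total weight W = 508; half = 254.
x-coordinate, sorted with cumulative weight:
  x=0 (R, w=25) cum 25
  x=9 (U, w=11) cum 36
  x=13 (T, w=100) cum 136
  x=19 (P, w=7) cum 143
  x=19 (W, w=200) cum 343  ← median
  x=21 (Q, w=11) cum 354
  x=23 (S, w=4) cum 358
  x=24 (V, w=150) cum 508
⇒ x* = 19
y-coordinate, sorted with cumulative weight:
  y=0 (R, w=25) cum 25
  y=6 (S, w=4) cum 29
  y=10 (U, w=11) cum 40
  y=16 (V, w=150) cum 190
  y=19 (T, w=100) cum 290  ← median
  y=20 (P, w=7) cum 297
  y=24 (Q, w=11) cum 308
  y=24 (W, w=200) cum 508
⇒ y* = 19

(19, 19)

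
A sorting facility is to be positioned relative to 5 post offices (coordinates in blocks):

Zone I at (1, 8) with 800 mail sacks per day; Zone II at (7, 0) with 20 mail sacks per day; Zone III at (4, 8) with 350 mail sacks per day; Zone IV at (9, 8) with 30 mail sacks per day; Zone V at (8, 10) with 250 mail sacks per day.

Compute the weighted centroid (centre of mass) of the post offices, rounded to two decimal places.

The minimiser of Σwᵢ‖p−pᵢ‖² is the weighted centroid p* = (Σwᵢpᵢ)/(Σwᵢ).
Σwᵢ = 1450.
Σwᵢxᵢ = 800·1 + 20·7 + 350·4 + 30·9 + 250·8 = 4610.
Σwᵢyᵢ = 800·8 + 20·0 + 350·8 + 30·8 + 250·10 = 11940.
x* = 4610/1450 = 3.18, y* = 11940/1450 = 8.23.

(3.18, 8.23)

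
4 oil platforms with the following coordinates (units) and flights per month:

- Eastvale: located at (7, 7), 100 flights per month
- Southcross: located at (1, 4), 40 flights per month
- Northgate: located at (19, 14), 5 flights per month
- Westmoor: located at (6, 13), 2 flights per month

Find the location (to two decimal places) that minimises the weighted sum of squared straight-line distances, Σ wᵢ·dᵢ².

(5.76, 6.50)

The minimiser of Σwᵢ‖p−pᵢ‖² is the weighted centroid p* = (Σwᵢpᵢ)/(Σwᵢ).
Σwᵢ = 147.
Σwᵢxᵢ = 100·7 + 40·1 + 5·19 + 2·6 = 847.
Σwᵢyᵢ = 100·7 + 40·4 + 5·14 + 2·13 = 956.
x* = 847/147 = 5.76, y* = 956/147 = 6.50.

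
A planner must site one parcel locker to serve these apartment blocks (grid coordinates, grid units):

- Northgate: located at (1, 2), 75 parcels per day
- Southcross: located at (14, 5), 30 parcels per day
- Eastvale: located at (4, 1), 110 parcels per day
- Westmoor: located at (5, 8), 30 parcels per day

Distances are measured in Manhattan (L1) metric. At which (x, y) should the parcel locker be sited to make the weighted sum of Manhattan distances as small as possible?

Manhattan distance separates: Σwᵢ(|x−xᵢ|+|y−yᵢ|) = Σwᵢ|x−xᵢ| + Σwᵢ|y−yᵢ|, so x and y are optimised independently as 1-D weighted medians.
Total weight W = 245; half = 122.5.
x-coordinate, sorted with cumulative weight:
  x=1 (Northgate, w=75) cum 75
  x=4 (Eastvale, w=110) cum 185  ← median
  x=5 (Westmoor, w=30) cum 215
  x=14 (Southcross, w=30) cum 245
⇒ x* = 4
y-coordinate, sorted with cumulative weight:
  y=1 (Eastvale, w=110) cum 110
  y=2 (Northgate, w=75) cum 185  ← median
  y=5 (Southcross, w=30) cum 215
  y=8 (Westmoor, w=30) cum 245
⇒ y* = 2

(4, 2)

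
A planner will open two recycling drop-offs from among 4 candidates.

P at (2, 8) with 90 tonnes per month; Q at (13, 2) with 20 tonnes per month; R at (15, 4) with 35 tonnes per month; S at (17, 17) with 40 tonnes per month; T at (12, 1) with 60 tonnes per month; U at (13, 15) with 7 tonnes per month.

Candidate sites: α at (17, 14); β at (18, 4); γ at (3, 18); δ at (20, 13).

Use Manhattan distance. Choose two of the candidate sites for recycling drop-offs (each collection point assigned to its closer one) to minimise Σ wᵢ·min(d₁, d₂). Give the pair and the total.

Evaluate every pair (each demand assigned to the nearer of the two):
  {β, γ}: total = 2426
  {α, β}: total = 2740
  {β, δ}: total = 2928
  {α, γ}: total = 2965
  {γ, δ}: total = 3383
  {α, δ}: total = 3865
Best pair: {β, γ} with total 2426.

{β, γ}, total 2426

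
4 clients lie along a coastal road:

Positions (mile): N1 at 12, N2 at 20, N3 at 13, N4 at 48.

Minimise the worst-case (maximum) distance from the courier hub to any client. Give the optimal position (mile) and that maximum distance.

location 30, max distance 18

The 1-center on a line is the midpoint of the two extreme points: leftmost at 12, rightmost at 48.
Optimal location = (12 + 48)/2 = 30; maximum distance = (48 − 12)/2 = 18.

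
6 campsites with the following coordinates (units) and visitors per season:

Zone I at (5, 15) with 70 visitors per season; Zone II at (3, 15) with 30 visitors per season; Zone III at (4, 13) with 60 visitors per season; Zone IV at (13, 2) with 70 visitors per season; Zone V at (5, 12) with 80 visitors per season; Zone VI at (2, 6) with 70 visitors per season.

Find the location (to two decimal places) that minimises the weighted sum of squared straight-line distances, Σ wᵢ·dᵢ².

The minimiser of Σwᵢ‖p−pᵢ‖² is the weighted centroid p* = (Σwᵢpᵢ)/(Σwᵢ).
Σwᵢ = 380.
Σwᵢxᵢ = 70·5 + 30·3 + 60·4 + 70·13 + 80·5 + 70·2 = 2130.
Σwᵢyᵢ = 70·15 + 30·15 + 60·13 + 70·2 + 80·12 + 70·6 = 3800.
x* = 2130/380 = 5.61, y* = 3800/380 = 10.00.

(5.61, 10.00)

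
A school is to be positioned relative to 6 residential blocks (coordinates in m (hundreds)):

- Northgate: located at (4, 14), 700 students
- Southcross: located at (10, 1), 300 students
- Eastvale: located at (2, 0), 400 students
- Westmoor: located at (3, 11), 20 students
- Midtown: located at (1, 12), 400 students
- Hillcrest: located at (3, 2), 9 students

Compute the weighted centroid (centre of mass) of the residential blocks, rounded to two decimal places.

(3.87, 8.28)

The minimiser of Σwᵢ‖p−pᵢ‖² is the weighted centroid p* = (Σwᵢpᵢ)/(Σwᵢ).
Σwᵢ = 1829.
Σwᵢxᵢ = 700·4 + 300·10 + 400·2 + 20·3 + 400·1 + 9·3 = 7087.
Σwᵢyᵢ = 700·14 + 300·1 + 400·0 + 20·11 + 400·12 + 9·2 = 15138.
x* = 7087/1829 = 3.87, y* = 15138/1829 = 8.28.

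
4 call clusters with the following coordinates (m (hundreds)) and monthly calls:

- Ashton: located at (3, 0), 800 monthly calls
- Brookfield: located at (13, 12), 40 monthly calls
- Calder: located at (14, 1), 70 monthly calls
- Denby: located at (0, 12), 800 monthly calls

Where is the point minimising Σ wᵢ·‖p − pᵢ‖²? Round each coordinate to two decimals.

The minimiser of Σwᵢ‖p−pᵢ‖² is the weighted centroid p* = (Σwᵢpᵢ)/(Σwᵢ).
Σwᵢ = 1710.
Σwᵢxᵢ = 800·3 + 40·13 + 70·14 + 800·0 = 3900.
Σwᵢyᵢ = 800·0 + 40·12 + 70·1 + 800·12 = 10150.
x* = 3900/1710 = 2.28, y* = 10150/1710 = 5.94.

(2.28, 5.94)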